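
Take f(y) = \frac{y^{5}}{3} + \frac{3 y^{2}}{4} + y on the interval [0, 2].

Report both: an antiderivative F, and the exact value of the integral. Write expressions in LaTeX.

Integrate term by term and add the pieces.
F(y) = \frac{y^{2} \left(2 y^{4} + 9 y + 18\right)}{36} is an antiderivative of f.
Check: d/dy[\frac{y^{2} \left(2 y^{4} + 9 y + 18\right)}{36}] = \frac{y^{5}}{3} + \frac{3 y^{2}}{4} + y = f(y).
F(2) = \frac{68}{9}; F(0) = 0.
Integral = F(2) - F(0) = \frac{68}{9}.

Antiderivative: F(y) = \frac{y^{2} \left(2 y^{4} + 9 y + 18\right)}{36}; value = \frac{68}{9}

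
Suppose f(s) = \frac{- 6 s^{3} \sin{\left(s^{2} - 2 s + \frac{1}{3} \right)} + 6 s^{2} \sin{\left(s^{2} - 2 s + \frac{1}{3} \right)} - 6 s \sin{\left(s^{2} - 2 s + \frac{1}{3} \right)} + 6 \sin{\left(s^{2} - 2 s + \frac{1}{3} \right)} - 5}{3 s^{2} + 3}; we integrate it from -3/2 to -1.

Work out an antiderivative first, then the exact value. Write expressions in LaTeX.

Antiderivative: F(s) = - \frac{- 3 \cos{\left(s^{2} - 2 s + \frac{1}{3} \right)} + 5 \operatorname{atan}{\left(s \right)}}{3}; value = - \frac{5 \operatorname{atan}{\left(\frac{3}{2} \right)}}{3} + \cos{\left(\frac{10}{3} \right)} - \cos{\left(\frac{67}{12} \right)} + \frac{5 \pi}{12}

Since d/ds undoes antidifferentiation here, F'(s) = f(s) is required of F(s).
F(s) = - \frac{- 3 \cos{\left(s^{2} - 2 s + \frac{1}{3} \right)} + 5 \operatorname{atan}{\left(s \right)}}{3} is an antiderivative of f.
Check: d/ds[- \frac{- 3 \cos{\left(s^{2} - 2 s + \frac{1}{3} \right)} + 5 \operatorname{atan}{\left(s \right)}}{3}] = \frac{- 6 s^{3} \sin{\left(s^{2} - 2 s + \frac{1}{3} \right)} + 6 s^{2} \sin{\left(s^{2} - 2 s + \frac{1}{3} \right)} - 6 s \sin{\left(s^{2} - 2 s + \frac{1}{3} \right)} + 6 \sin{\left(s^{2} - 2 s + \frac{1}{3} \right)} - 5}{3 s^{2} + 3} = f(s).
F(-1) = \cos{\left(\frac{10}{3} \right)} + \frac{5 \pi}{12}; F(-3/2) = \cos{\left(\frac{67}{12} \right)} + \frac{5 \operatorname{atan}{\left(\frac{3}{2} \right)}}{3}.
Integral = F(-1) - F(-3/2) = - \frac{5 \operatorname{atan}{\left(\frac{3}{2} \right)}}{3} + \cos{\left(\frac{10}{3} \right)} - \cos{\left(\frac{67}{12} \right)} + \frac{5 \pi}{12}.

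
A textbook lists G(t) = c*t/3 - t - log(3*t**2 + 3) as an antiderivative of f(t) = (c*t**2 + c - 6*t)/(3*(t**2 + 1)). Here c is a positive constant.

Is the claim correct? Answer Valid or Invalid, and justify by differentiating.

d/dt[G] = (c*t**2 + c - 3*t**2 - 6*t - 3)/(3*t**2 + 3)
d/dt[G] - f(t) = -1 != 0.

Invalid: d/dt[G] - f = -1, which is not 0.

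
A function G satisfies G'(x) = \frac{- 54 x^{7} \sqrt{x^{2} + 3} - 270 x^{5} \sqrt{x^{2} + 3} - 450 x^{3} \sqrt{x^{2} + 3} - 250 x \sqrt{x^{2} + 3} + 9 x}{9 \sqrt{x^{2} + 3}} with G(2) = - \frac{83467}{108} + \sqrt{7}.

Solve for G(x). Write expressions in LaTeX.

A first test for any G(x): its x-derivative must equal the given G'(x).
A general antiderivative is - \frac{3 \left(- x^{2} - \frac{5}{3}\right)^{4}}{4} + \sqrt{x^{2} + 3} + C.
The condition gives C = - \frac{83467}{108} + \sqrt{7} - (- \frac{83521}{108} + \sqrt{7}) = \frac{1}{2}.
So G(x) = - \frac{3 x^{8}}{4} - 5 x^{6} - \frac{25 x^{4}}{2} - \frac{125 x^{2}}{9} + \sqrt{x^{2} + 3} - \frac{571}{108}.
Check: d/dx[- \frac{3 x^{8}}{4} - 5 x^{6} - \frac{25 x^{4}}{2} - \frac{125 x^{2}}{9} + \sqrt{x^{2} + 3} - \frac{571}{108}] = \frac{- 54 x^{7} \sqrt{x^{2} + 3} - 270 x^{5} \sqrt{x^{2} + 3} - 450 x^{3} \sqrt{x^{2} + 3} - 250 x \sqrt{x^{2} + 3} + 9 x}{9 \sqrt{x^{2} + 3}} = G'(x).

G(x) = - \frac{3 x^{8}}{4} - 5 x^{6} - \frac{25 x^{4}}{2} - \frac{125 x^{2}}{9} + \sqrt{x^{2} + 3} - \frac{571}{108}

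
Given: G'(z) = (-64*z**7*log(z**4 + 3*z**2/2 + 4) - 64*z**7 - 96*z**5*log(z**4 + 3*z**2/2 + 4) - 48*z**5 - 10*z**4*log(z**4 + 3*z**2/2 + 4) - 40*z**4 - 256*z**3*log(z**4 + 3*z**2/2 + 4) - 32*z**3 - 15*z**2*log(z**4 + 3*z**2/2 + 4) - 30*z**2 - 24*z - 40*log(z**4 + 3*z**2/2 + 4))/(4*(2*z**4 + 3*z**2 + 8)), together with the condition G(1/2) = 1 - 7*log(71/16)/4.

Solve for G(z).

Recognize the product-rule pattern: G'(z) = u'v + uv' with u = -2*z**4 - 5*z/4 - 1, v = log(z**4 + 3*z**2/2 + 4), so integration by parts undoes it.
A general antiderivative is -(2*z**4 + 5*z/4 + 1)*log(z**4 + 3*z**2/2 + 4) + C.
The condition gives C = 1 - 7*log(71/16)/4 - (-7*log(71/16)/4) = 1.
So G(z) = (-(8*z**4 + 5*z + 4)*log(z**4 + 3*z**2/2 + 4) + 4)/4.
Check: d/dz[(-(8*z**4 + 5*z + 4)*log(z**4 + 3*z**2/2 + 4) + 4)/4] = (-64*z**7*log(z**4 + 3*z**2/2 + 4) - 64*z**7 - 96*z**5*log(z**4 + 3*z**2/2 + 4) - 48*z**5 - 10*z**4*log(z**4 + 3*z**2/2 + 4) - 40*z**4 - 256*z**3*log(z**4 + 3*z**2/2 + 4) - 32*z**3 - 15*z**2*log(z**4 + 3*z**2/2 + 4) - 30*z**2 - 24*z - 40*log(z**4 + 3*z**2/2 + 4))/(8*z**4 + 12*z**2 + 32), which equals G'(z).

G(z) = (-(8*z**4 + 5*z + 4)*log(z**4 + 3*z**2/2 + 4) + 4)/4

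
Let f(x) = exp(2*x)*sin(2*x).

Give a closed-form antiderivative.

Whatever form F(x) takes, F'(x) = f(x) is non-negotiable.
Check: d/dx[(sin(2*x) - cos(2*x))*exp(2*x)/4] = exp(2*x)*sin(2*x) = f(x).

An antiderivative is F(x) = (sin(2*x) - cos(2*x))*exp(2*x)/4.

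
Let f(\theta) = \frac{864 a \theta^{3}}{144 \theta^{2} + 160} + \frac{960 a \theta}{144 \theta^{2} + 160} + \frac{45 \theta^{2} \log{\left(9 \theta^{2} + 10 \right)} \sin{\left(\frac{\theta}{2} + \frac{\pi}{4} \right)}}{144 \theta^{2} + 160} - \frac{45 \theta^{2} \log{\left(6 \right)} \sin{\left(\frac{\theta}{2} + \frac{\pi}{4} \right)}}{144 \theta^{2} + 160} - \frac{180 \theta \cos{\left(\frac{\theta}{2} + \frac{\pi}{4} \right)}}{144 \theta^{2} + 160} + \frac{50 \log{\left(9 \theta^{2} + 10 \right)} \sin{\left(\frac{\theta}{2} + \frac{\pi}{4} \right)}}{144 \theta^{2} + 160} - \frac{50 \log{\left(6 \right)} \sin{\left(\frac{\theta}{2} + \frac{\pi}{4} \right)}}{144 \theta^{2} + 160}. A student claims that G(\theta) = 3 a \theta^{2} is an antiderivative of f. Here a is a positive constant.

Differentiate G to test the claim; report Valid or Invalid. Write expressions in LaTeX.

Invalid: d/d\theta[G] - f = \frac{- 45 \theta^{2} \log{\left(9 \theta^{2} + 10 \right)} \sin{\left(\frac{\theta}{2} + \frac{\pi}{4} \right)} + 45 \theta^{2} \log{\left(6 \right)} \sin{\left(\frac{\theta}{2} + \frac{\pi}{4} \right)} + 180 \theta \cos{\left(\frac{\theta}{2} + \frac{\pi}{4} \right)} - 50 \log{\left(9 \theta^{2} + 10 \right)} \sin{\left(\frac{\theta}{2} + \frac{\pi}{4} \right)} + 50 \log{\left(6 \right)} \sin{\left(\frac{\theta}{2} + \frac{\pi}{4} \right)}}{144 \theta^{2} + 160}, which is not 0.

d/d\theta[G] = 6 a \theta
d/d\theta[G] - f(\theta) = \frac{- 45 \theta^{2} \log{\left(9 \theta^{2} + 10 \right)} \sin{\left(\frac{\theta}{2} + \frac{\pi}{4} \right)} + 45 \theta^{2} \log{\left(6 \right)} \sin{\left(\frac{\theta}{2} + \frac{\pi}{4} \right)} + 180 \theta \cos{\left(\frac{\theta}{2} + \frac{\pi}{4} \right)} - 50 \log{\left(9 \theta^{2} + 10 \right)} \sin{\left(\frac{\theta}{2} + \frac{\pi}{4} \right)} + 50 \log{\left(6 \right)} \sin{\left(\frac{\theta}{2} + \frac{\pi}{4} \right)}}{144 \theta^{2} + 160} != 0.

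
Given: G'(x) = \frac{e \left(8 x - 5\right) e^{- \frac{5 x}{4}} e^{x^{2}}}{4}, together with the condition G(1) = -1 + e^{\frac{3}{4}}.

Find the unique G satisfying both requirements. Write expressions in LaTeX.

G(x) = e^{x^{2} - \frac{5 x}{4} + 1} - 1

G'(x) matches the chain-rule pattern g'(h)*h' with inner function h(x) = x^{2} - \frac{5 x}{4} + 1; substituting u = h(x) collapses the integral.
A general antiderivative is e^{x^{2} - \frac{5 x}{4} + 1} + C.
The condition gives C = -1 + e^{\frac{3}{4}} - (e^{\frac{3}{4}}) = -1.
So G(x) = e^{x^{2} - \frac{5 x}{4} + 1} - 1.
Check: d/dx[e^{x^{2} - \frac{5 x}{4} + 1} - 1] = 2 e x e^{- \frac{5 x}{4}} e^{x^{2}} - \frac{5 e e^{- \frac{5 x}{4}} e^{x^{2}}}{4}, which equals G'(x).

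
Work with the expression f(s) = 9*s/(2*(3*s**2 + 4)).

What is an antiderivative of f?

f matches the chain-rule pattern g'(h)*h' with inner function h(s) = 3*s**2/2 + 2; substituting u = h(s) collapses the integral.
Check: d/ds[3*log(3*s**2/2 + 2)/4] = 9*s/(6*s**2 + 8), which equals f(s).

An antiderivative is F(s) = 3*log(3*s**2/2 + 2)/4.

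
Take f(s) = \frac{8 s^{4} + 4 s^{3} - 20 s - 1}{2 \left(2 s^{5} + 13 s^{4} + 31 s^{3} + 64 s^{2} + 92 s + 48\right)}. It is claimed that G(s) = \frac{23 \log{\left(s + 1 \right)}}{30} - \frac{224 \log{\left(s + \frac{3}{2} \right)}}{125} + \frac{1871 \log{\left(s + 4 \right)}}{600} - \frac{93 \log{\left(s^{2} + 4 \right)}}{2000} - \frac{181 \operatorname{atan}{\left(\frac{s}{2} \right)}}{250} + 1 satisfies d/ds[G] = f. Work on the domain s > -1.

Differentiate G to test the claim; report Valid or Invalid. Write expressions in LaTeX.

Valid. The derivative of G reproduces f.

d/ds[G] = \frac{8 s^{4} + 4 s^{3} - 20 s - 1}{4 s^{5} + 26 s^{4} + 62 s^{3} + 128 s^{2} + 184 s + 96}
This equals f(s) exactly, so the claim holds.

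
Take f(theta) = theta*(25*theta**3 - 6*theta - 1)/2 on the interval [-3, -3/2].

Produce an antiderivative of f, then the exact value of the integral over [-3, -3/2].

A candidate is checked by its d/dtheta: the result must match f(theta).
F(theta) = 5*theta**5/2 - theta**3 - theta**2/4 is an antiderivative of f.
Check: d/dtheta[5*theta**5/2 - theta**3 - theta**2/4] = 25*theta**4/2 - 3*theta**2 - theta/2, which equals f(theta).
F(-3/2) = -1035/64; F(-3) = -2331/4.
Integral = F(-3/2) - F(-3) = 36261/64.

Antiderivative: F(theta) = 5*theta**5/2 - theta**3 - theta**2/4; value = 36261/64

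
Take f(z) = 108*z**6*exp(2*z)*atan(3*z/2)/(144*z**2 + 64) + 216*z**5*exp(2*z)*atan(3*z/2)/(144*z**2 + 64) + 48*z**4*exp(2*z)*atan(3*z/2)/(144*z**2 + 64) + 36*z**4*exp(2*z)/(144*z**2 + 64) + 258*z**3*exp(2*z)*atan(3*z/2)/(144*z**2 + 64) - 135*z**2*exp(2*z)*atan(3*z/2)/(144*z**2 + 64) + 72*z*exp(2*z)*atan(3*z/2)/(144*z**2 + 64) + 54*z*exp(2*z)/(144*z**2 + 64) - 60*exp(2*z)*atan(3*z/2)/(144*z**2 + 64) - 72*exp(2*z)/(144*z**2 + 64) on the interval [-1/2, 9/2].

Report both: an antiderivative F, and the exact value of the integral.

The integrand splits into summands that can be handled one at a time.
F(z) = 3*z**4*exp(2*z)*atan(3*z/2)/8 + 9*z*exp(2*z)*atan(3*z/2)/16 - 3*exp(2*z)*atan(3*z/2)/4 is an antiderivative of f.
Check: d/dz[3*z**4*exp(2*z)*atan(3*z/2)/8 + 9*z*exp(2*z)*atan(3*z/2)/16 - 3*exp(2*z)*atan(3*z/2)/4] = (108*z**6*exp(2*z)*atan(3*z/2) + 216*z**5*exp(2*z)*atan(3*z/2) + 48*z**4*exp(2*z)*atan(3*z/2) + 36*z**4*exp(2*z) + 258*z**3*exp(2*z)*atan(3*z/2) - 135*z**2*exp(2*z)*atan(3*z/2) + 72*z*exp(2*z)*atan(3*z/2) + 54*z*exp(2*z) - 60*exp(2*z)*atan(3*z/2) - 72*exp(2*z))/(144*z**2 + 64), which equals f(z).
F(9/2) = 19911*exp(9)*atan(27/4)/128; F(-1/2) = 129*exp(-1)*atan(3/4)/128.
Integral = F(9/2) - F(-1/2) = -129*exp(-1)*atan(3/4)/128 + 19911*exp(9)*atan(27/4)/128.

Antiderivative: F(z) = 3*z**4*exp(2*z)*atan(3*z/2)/8 + 9*z*exp(2*z)*atan(3*z/2)/16 - 3*exp(2*z)*atan(3*z/2)/4; value = -129*exp(-1)*atan(3/4)/128 + 19911*exp(9)*atan(27/4)/128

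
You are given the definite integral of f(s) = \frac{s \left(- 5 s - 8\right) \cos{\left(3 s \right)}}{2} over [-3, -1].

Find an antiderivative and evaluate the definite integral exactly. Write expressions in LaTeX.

Antiderivative: F(s) = - \frac{45 s^{2} \sin{\left(3 s \right)} + 72 s \sin{\left(3 s \right)} + 30 s \cos{\left(3 s \right)} - 10 \sin{\left(3 s \right)} + 24 \cos{\left(3 s \right)}}{54}; value = - \frac{179 \sin{\left(9 \right)}}{54} + \frac{\cos{\left(3 \right)}}{9} - \frac{37 \sin{\left(3 \right)}}{54} - \frac{11 \cos{\left(9 \right)}}{9}

Whatever form F(s) takes, F'(s) = f(s) is non-negotiable.
F(s) = - \frac{45 s^{2} \sin{\left(3 s \right)} + 72 s \sin{\left(3 s \right)} + 30 s \cos{\left(3 s \right)} - 10 \sin{\left(3 s \right)} + 24 \cos{\left(3 s \right)}}{54} is an antiderivative of f.
Check: d/ds[- \frac{45 s^{2} \sin{\left(3 s \right)} + 72 s \sin{\left(3 s \right)} + 30 s \cos{\left(3 s \right)} - 10 \sin{\left(3 s \right)} + 24 \cos{\left(3 s \right)}}{54}] = - \frac{5 s^{2} \cos{\left(3 s \right)}}{2} - 4 s \cos{\left(3 s \right)}, which equals f(s).
F(-1) = \frac{\cos{\left(3 \right)}}{9} - \frac{37 \sin{\left(3 \right)}}{54}; F(-3) = \frac{11 \cos{\left(9 \right)}}{9} + \frac{179 \sin{\left(9 \right)}}{54}.
Integral = F(-1) - F(-3) = - \frac{179 \sin{\left(9 \right)}}{54} + \frac{\cos{\left(3 \right)}}{9} - \frac{37 \sin{\left(3 \right)}}{54} - \frac{11 \cos{\left(9 \right)}}{9}.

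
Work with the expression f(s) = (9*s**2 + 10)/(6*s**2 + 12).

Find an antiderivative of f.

Differentiate the proposed F(s) back; it has to land on f(s) exactly.
Check: d/ds[3*s/2 - 2*sqrt(2)*atan(sqrt(2)*s/2)/3] = (9*s**2 + 10)/(6*s**2 + 12) = f(s).

An antiderivative is F(s) = 3*s/2 - 2*sqrt(2)*atan(sqrt(2)*s/2)/3.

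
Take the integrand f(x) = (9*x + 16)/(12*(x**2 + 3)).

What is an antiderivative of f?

An antiderivative F(x) passes only if d/dx[F] lands on f(x) exactly.
Check: d/dx[3*log(x**2 + 3)/8 + 4*sqrt(3)*atan(sqrt(3)*x/3)/9] = (9*x + 16)/(12*x**2 + 36), which equals f(x).

An antiderivative is F(x) = 3*log(x**2 + 3)/8 + 4*sqrt(3)*atan(sqrt(3)*x/3)/9.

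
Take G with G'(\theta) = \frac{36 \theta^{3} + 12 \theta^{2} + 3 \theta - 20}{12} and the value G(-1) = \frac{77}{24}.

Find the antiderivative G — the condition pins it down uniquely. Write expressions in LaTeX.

G(\theta) = \frac{18 \theta^{4} + 8 \theta^{3} + 3 \theta^{2} - 40 \theta + 24}{24}

A candidate passes only if d/d\theta[G] lands on the given G'(\theta) exactly.
A general antiderivative is \frac{3 \theta^{4}}{4} + \frac{\theta^{3}}{3} + \frac{\theta^{2}}{8} - \frac{5 \theta}{3} + C.
The condition gives C = \frac{77}{24} - (\frac{53}{24}) = 1.
So G(\theta) = \frac{18 \theta^{4} + 8 \theta^{3} + 3 \theta^{2} - 40 \theta + 24}{24}.
Check: d/d\theta[\frac{18 \theta^{4} + 8 \theta^{3} + 3 \theta^{2} - 40 \theta + 24}{24}] = 3 \theta^{3} + \theta^{2} + \frac{\theta}{4} - \frac{5}{3}, which equals G'(\theta).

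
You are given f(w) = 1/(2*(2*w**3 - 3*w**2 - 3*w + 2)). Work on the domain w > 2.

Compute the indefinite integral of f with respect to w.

The denominator factors as 2*(w - 2)*(w + 1)*(2*w - 1); partial fractions split f into directly integrable pieces: -2/(9*(2*w - 1)) + 1/(18*(w + 1)) + 1/(18*(w - 2)).
Check: d/dw[-log(2*w - 1)/9 + log(w**2 - w - 2)/18] = 1/(4*w**3 - 6*w**2 - 6*w + 4), which equals f(w).

F(w) = -log(2*w - 1)/9 + log(w**2 - w - 2)/18 + C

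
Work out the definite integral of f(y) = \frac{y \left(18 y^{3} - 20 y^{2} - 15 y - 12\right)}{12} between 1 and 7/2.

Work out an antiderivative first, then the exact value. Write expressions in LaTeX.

Antiderivative: F(y) = \frac{3 y^{5}}{10} - \frac{5 y^{4}}{12} - \frac{5 y^{3}}{12} - \frac{y^{2}}{2}; value = \frac{865}{12}

An antiderivative F(y) passes only if d/dy[F] lands on f(y) exactly.
F(y) = \frac{3 y^{5}}{10} - \frac{5 y^{4}}{12} - \frac{5 y^{3}}{12} - \frac{y^{2}}{2} is an antiderivative of f.
Check: d/dy[\frac{3 y^{5}}{10} - \frac{5 y^{4}}{12} - \frac{5 y^{3}}{12} - \frac{y^{2}}{2}] = \frac{3 y^{4}}{2} - \frac{5 y^{3}}{3} - \frac{5 y^{2}}{4} - y, which equals f(y).
F(7/2) = \frac{1421}{20}; F(1) = - \frac{31}{30}.
Integral = F(7/2) - F(1) = \frac{865}{12}.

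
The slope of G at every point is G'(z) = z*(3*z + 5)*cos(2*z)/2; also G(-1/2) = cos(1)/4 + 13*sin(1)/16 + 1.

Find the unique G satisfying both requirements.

G(z) = (6*z**2*sin(2*z) + 10*z*sin(2*z) + 6*z*cos(2*z) - 3*sin(2*z) + 5*cos(2*z) + 8)/8

A candidate passes only if d/dz[G] lands on the given G'(z) exactly.
A general antiderivative is 3*z**2*sin(2*z)/4 + 5*z*sin(2*z)/4 + 3*z*cos(2*z)/4 - 3*sin(2*z)/8 + 5*cos(2*z)/8 + C.
The condition gives C = cos(1)/4 + 13*sin(1)/16 + 1 - (cos(1)/4 + 13*sin(1)/16) = 1.
So G(z) = (6*z**2*sin(2*z) + 10*z*sin(2*z) + 6*z*cos(2*z) - 3*sin(2*z) + 5*cos(2*z) + 8)/8.
Check: d/dz[(6*z**2*sin(2*z) + 10*z*sin(2*z) + 6*z*cos(2*z) - 3*sin(2*z) + 5*cos(2*z) + 8)/8] = 3*z**2*cos(2*z)/2 + 5*z*cos(2*z)/2, which equals G'(z).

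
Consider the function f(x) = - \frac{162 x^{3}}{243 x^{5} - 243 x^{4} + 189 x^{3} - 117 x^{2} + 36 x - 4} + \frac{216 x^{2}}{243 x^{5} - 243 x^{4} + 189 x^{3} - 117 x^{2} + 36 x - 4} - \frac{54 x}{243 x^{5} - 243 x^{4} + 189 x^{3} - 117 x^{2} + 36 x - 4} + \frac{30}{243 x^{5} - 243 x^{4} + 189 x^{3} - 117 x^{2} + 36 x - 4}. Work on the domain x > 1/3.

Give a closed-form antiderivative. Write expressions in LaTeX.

An antiderivative is F(x) = \frac{- \left(3 x - 1\right)^{2} \operatorname{atan}{\left(\frac{3 x}{2} \right)} - 1}{\left(3 x - 1\right)^{2}}.

The integrand splits into summands that can be handled one at a time.
Check: d/dx[\frac{- \left(3 x - 1\right)^{2} \operatorname{atan}{\left(\frac{3 x}{2} \right)} - 1}{\left(3 x - 1\right)^{2}}] = \frac{- 162 x^{3} + 216 x^{2} - 54 x + 30}{243 x^{5} - 243 x^{4} + 189 x^{3} - 117 x^{2} + 36 x - 4}, which equals f(x).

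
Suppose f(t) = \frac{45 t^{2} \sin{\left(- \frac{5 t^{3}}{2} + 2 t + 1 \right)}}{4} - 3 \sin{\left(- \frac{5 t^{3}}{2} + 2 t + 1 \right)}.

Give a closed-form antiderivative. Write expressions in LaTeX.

The substitution u = - \frac{5 t^{3}}{2} + 2 t + 1 works: f is exactly (dF/du)*(du/dt) for that inner function.
Check: d/dt[\frac{3 \cos{\left(- \frac{5 t^{3}}{2} + 2 t + 1 \right)}}{2}] = \frac{45 t^{2} \sin{\left(- \frac{5 t^{3}}{2} + 2 t + 1 \right)}}{4} - 3 \sin{\left(- \frac{5 t^{3}}{2} + 2 t + 1 \right)} = f(t).

An antiderivative is F(t) = \frac{3 \cos{\left(- \frac{5 t^{3}}{2} + 2 t + 1 \right)}}{2}.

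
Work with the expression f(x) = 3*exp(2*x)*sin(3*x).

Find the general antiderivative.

A candidate is checked by its d/dx: the result must match f(x).
Check: d/dx[6*exp(2*x)*sin(3*x)/13 - 9*exp(2*x)*cos(3*x)/13] = 3*exp(2*x)*sin(3*x) = f(x).

F(x) = 6*exp(2*x)*sin(3*x)/13 - 9*exp(2*x)*cos(3*x)/13 + C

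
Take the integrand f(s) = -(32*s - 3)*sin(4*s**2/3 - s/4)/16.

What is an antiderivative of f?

An antiderivative is F(s) = 3*cos(4*s**2/3 - s/4)/4.

f matches the chain-rule pattern g'(h)*h' with inner function h(s) = 4*s**2/3 - s/4; substituting u = h(s) collapses the integral.
Check: d/ds[3*cos(4*s**2/3 - s/4)/4] = -2*s*sin(4*s**2/3 - s/4) + 3*sin(4*s**2/3 - s/4)/16, which equals f(s).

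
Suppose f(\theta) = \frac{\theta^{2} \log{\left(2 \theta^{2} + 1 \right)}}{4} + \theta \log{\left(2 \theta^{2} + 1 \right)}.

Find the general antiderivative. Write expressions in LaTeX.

F(\theta) = \frac{\theta^{3} \log{\left(2 \theta^{2} + 1 \right)}}{12} - \frac{\theta^{3}}{18} + \frac{\theta^{2} \log{\left(2 \theta^{2} + 1 \right)}}{2} - \frac{\theta^{2}}{2} + \frac{\theta}{12} + \frac{\log{\left(\theta^{2} + \frac{1}{2} \right)}}{4} - \frac{\sqrt{2} \operatorname{atan}{\left(\sqrt{2} \theta \right)}}{24} + C

Integrate term by term and add the pieces.
Check: d/d\theta[\frac{\theta^{3} \log{\left(2 \theta^{2} + 1 \right)}}{12} - \frac{\theta^{3}}{18} + \frac{\theta^{2} \log{\left(2 \theta^{2} + 1 \right)}}{2} - \frac{\theta^{2}}{2} + \frac{\theta}{12} + \frac{\log{\left(\theta^{2} + \frac{1}{2} \right)}}{4} - \frac{\sqrt{2} \operatorname{atan}{\left(\sqrt{2} \theta \right)}}{24}] = \frac{\theta^{2} \log{\left(2 \theta^{2} + 1 \right)}}{4} + \theta \log{\left(2 \theta^{2} + 1 \right)} = f(\theta).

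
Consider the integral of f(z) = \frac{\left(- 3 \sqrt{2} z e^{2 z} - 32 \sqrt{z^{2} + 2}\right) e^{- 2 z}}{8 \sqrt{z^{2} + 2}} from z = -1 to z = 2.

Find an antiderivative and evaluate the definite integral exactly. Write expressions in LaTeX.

Antiderivative: F(z) = - \frac{\left(3 \sqrt{2} \sqrt{z^{2} + 2} e^{2 z} - 16\right) e^{- 2 z}}{8}; value = - 2 e^{2} - \frac{3 \sqrt{3}}{4} + \frac{2}{e^{4}} + \frac{3 \sqrt{6}}{8}

Check any antiderivative F(z) by computing F'(z) and comparing it with f(z).
F(z) = - \frac{\left(3 \sqrt{2} \sqrt{z^{2} + 2} e^{2 z} - 16\right) e^{- 2 z}}{8} is an antiderivative of f.
Check: d/dz[- \frac{\left(3 \sqrt{2} \sqrt{z^{2} + 2} e^{2 z} - 16\right) e^{- 2 z}}{8}] = \frac{\left(- 3 \sqrt{2} z e^{2 z} - 32 \sqrt{z^{2} + 2}\right) e^{- 2 z}}{8 \sqrt{z^{2} + 2}} = f(z).
F(2) = - \frac{3 \sqrt{3}}{4} + \frac{2}{e^{4}}; F(-1) = - \frac{3 \sqrt{6}}{8} + 2 e^{2}.
Integral = F(2) - F(-1) = - 2 e^{2} - \frac{3 \sqrt{3}}{4} + \frac{2}{e^{4}} + \frac{3 \sqrt{6}}{8}.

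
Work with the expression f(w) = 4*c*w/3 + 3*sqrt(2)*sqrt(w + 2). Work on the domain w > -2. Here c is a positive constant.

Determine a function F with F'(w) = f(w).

Integrate term by term and add the pieces.
Check: d/dw[2*c*w**2/3 + 2*sqrt(2)*w*sqrt(w + 2) + 4*sqrt(2)*sqrt(w + 2)] = (4*c*w*sqrt(w + 2) + 9*sqrt(2)*w + 18*sqrt(2))/(3*sqrt(w + 2)), which equals f(w).

An antiderivative is F(w) = 2*c*w**2/3 + 2*sqrt(2)*w*sqrt(w + 2) + 4*sqrt(2)*sqrt(w + 2).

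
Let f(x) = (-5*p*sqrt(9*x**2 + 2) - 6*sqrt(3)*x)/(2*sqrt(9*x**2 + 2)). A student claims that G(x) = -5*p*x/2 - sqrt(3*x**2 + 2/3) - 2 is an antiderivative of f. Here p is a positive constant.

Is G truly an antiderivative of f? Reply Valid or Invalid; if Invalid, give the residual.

Valid. The derivative of G reproduces f.

d/dx[G] = (-5*p*sqrt(9*x**2 + 2) - 6*sqrt(3)*x)/(2*sqrt(9*x**2 + 2))
This equals f(x) exactly, so the claim holds.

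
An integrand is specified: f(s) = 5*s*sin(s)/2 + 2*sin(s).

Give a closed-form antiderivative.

Integrate term by term and add the pieces.
Check: d/ds[(-5*s*cos(s) + 5*sin(s) - 4*cos(s))/2] = 5*s*sin(s)/2 + 2*sin(s) = f(s).

An antiderivative is F(s) = (-5*s*cos(s) + 5*sin(s) - 4*cos(s))/2.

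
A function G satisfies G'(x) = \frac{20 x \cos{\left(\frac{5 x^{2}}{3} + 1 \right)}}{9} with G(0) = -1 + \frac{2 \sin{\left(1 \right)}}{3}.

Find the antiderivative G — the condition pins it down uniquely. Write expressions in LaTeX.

The substitution u = \frac{5 x^{2}}{3} + 1 works: G'(x) is exactly (dG/du)*(du/dx) for that inner function.
A general antiderivative is \frac{2 \sin{\left(\frac{5 x^{2}}{3} + 1 \right)}}{3} + C.
The condition gives C = -1 + \frac{2 \sin{\left(1 \right)}}{3} - (\frac{2 \sin{\left(1 \right)}}{3}) = -1.
So G(x) = \frac{2 \sin{\left(\frac{5 x^{2}}{3} + 1 \right)} - 3}{3}.
Check: d/dx[\frac{2 \sin{\left(\frac{5 x^{2}}{3} + 1 \right)} - 3}{3}] = \frac{20 x \cos{\left(\frac{5 x^{2}}{3} + 1 \right)}}{9} = G'(x).

G(x) = \frac{2 \sin{\left(\frac{5 x^{2}}{3} + 1 \right)} - 3}{3}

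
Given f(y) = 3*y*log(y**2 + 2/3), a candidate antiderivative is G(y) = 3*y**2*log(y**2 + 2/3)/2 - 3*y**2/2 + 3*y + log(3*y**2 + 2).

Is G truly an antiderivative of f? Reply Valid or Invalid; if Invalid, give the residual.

Invalid: d/dy[G] - f = 3, which is not 0.

d/dy[G] = 3*y*log(y**2 + 2/3) + 3
d/dy[G] - f(y) = 3 != 0.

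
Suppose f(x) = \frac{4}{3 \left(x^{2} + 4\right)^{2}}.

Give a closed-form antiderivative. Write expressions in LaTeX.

An antiderivative is F(x) = \frac{x^{2} \operatorname{atan}{\left(\frac{x}{2} \right)} + 2 x + 4 \operatorname{atan}{\left(\frac{x}{2} \right)}}{12 x^{2} + 48}.

For F(x) to be correct the identity F'(x) - f(x) = 0 must hold.
Check: d/dx[\frac{x^{2} \operatorname{atan}{\left(\frac{x}{2} \right)} + 2 x + 4 \operatorname{atan}{\left(\frac{x}{2} \right)}}{12 x^{2} + 48}] = \frac{4}{3 x^{4} + 24 x^{2} + 48}, which equals f(x).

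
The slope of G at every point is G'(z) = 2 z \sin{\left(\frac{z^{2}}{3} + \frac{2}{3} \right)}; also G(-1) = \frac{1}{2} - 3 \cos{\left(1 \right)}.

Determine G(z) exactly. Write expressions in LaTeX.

G(z) = \frac{1}{2} - 3 \cos{\left(\frac{z^{2}}{3} + \frac{2}{3} \right)}

The substitution u = \frac{z^{2}}{3} + \frac{2}{3} works: G'(z) is exactly (dG/du)*(du/dz) for that inner function.
A general antiderivative is - 3 \cos{\left(\frac{z^{2}}{3} + \frac{2}{3} \right)} + C.
The condition gives C = \frac{1}{2} - 3 \cos{\left(1 \right)} - (- 3 \cos{\left(1 \right)}) = \frac{1}{2}.
So G(z) = \frac{1}{2} - 3 \cos{\left(\frac{z^{2}}{3} + \frac{2}{3} \right)}.
Check: d/dz[\frac{1}{2} - 3 \cos{\left(\frac{z^{2}}{3} + \frac{2}{3} \right)}] = 2 z \sin{\left(\frac{z^{2}}{3} + \frac{2}{3} \right)} = G'(z).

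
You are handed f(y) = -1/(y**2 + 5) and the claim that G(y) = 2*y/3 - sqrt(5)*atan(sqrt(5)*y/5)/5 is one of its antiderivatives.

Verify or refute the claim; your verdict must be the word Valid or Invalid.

d/dy[G] = (2*y**2 + 7)/(3*y**2 + 15)
d/dy[G] - f(y) = 2/3 != 0.

Invalid: d/dy[G] - f = 2/3, which is not 0.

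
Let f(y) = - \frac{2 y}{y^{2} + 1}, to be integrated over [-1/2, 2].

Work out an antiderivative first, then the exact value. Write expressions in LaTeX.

Antiderivative: F(y) = - \log{\left(2 y^{2} + 2 \right)}; value = - \log{\left(10 \right)} + \log{\left(\frac{5}{2} \right)}

f matches the chain-rule pattern g'(h)*h' with inner function h(y) = 2 y^{2} + 2; substituting u = h(y) collapses the integral.
F(y) = - \log{\left(2 y^{2} + 2 \right)} is an antiderivative of f.
Check: d/dy[- \log{\left(2 y^{2} + 2 \right)}] = - \frac{2 y}{y^{2} + 1} = f(y).
F(2) = - \log{\left(10 \right)}; F(-1/2) = - \log{\left(\frac{5}{2} \right)}.
Integral = F(2) - F(-1/2) = - \log{\left(10 \right)} + \log{\left(\frac{5}{2} \right)}.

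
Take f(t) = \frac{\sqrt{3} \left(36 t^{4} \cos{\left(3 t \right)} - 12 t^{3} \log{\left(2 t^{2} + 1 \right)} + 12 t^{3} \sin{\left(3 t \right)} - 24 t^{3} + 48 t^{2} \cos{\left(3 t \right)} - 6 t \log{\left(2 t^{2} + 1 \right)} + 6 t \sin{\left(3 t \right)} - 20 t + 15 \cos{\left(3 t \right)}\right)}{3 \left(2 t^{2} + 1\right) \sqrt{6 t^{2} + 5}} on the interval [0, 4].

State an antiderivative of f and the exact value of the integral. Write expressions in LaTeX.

Antiderivative: F(t) = \frac{\sqrt{3} \sqrt{6 t^{2} + 5} \left(- \log{\left(2 t^{2} + 1 \right)} + \sin{\left(3 t \right)}\right)}{3}; value = - \frac{\sqrt{303} \log{\left(33 \right)}}{3} + \frac{\sqrt{303} \sin{\left(12 \right)}}{3}

f has the shape u'v + uv' for u = \sqrt{2 t^{2} + \frac{5}{3}} and v = - \log{\left(2 t^{2} + 1 \right)} + \sin{\left(3 t \right)} — it is the derivative of the product u*v.
F(t) = \frac{\sqrt{3} \sqrt{6 t^{2} + 5} \left(- \log{\left(2 t^{2} + 1 \right)} + \sin{\left(3 t \right)}\right)}{3} is an antiderivative of f.
Check: d/dt[\frac{\sqrt{3} \sqrt{6 t^{2} + 5} \left(- \log{\left(2 t^{2} + 1 \right)} + \sin{\left(3 t \right)}\right)}{3}] = \frac{36 \sqrt{3} t^{4} \cos{\left(3 t \right)} - 12 \sqrt{3} t^{3} \log{\left(2 t^{2} + 1 \right)} + 12 \sqrt{3} t^{3} \sin{\left(3 t \right)} - 24 \sqrt{3} t^{3} + 48 \sqrt{3} t^{2} \cos{\left(3 t \right)} - 6 \sqrt{3} t \log{\left(2 t^{2} + 1 \right)} + 6 \sqrt{3} t \sin{\left(3 t \right)} - 20 \sqrt{3} t + 15 \sqrt{3} \cos{\left(3 t \right)}}{6 t^{2} \sqrt{6 t^{2} + 5} + 3 \sqrt{6 t^{2} + 5}}, which equals f(t).
F(4) = - \frac{\sqrt{303} \log{\left(33 \right)}}{3} + \frac{\sqrt{303} \sin{\left(12 \right)}}{3}; F(0) = 0.
Integral = F(4) - F(0) = - \frac{\sqrt{303} \log{\left(33 \right)}}{3} + \frac{\sqrt{303} \sin{\left(12 \right)}}{3}.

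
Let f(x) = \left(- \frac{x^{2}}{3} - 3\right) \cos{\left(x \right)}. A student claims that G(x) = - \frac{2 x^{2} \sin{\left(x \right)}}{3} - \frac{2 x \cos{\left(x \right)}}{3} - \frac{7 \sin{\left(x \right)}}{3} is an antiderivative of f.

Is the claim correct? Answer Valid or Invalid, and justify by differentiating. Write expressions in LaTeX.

d/dx[G] = - \frac{2 x^{2} \cos{\left(x \right)}}{3} - \frac{2 x \sin{\left(x \right)}}{3} - 3 \cos{\left(x \right)}
d/dx[G] - f(x) = - \frac{x^{2} \cos{\left(x \right)}}{3} - \frac{2 x \sin{\left(x \right)}}{3} != 0.

Invalid: d/dx[G] - f = - \frac{x^{2} \cos{\left(x \right)}}{3} - \frac{2 x \sin{\left(x \right)}}{3}, which is not 0.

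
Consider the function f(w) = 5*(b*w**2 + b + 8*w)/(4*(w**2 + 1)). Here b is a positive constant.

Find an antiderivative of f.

An antiderivative is F(w) = 5*b*w/4 + 5*log(4*w**2 + 4).

Any candidate F(w) must reproduce f(w) exactly when differentiated.
Check: d/dw[5*b*w/4 + 5*log(4*w**2 + 4)] = (5*b*w**2 + 5*b + 40*w)/(4*w**2 + 4), which equals f(w).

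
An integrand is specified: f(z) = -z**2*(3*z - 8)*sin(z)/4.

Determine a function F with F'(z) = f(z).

An antiderivative is F(z) = (3*z**3*cos(z) - 9*z**2*sin(z) - 8*z**2*cos(z) + 16*z*sin(z) - 18*z*cos(z) + 18*sin(z) + 16*cos(z))/4.

Differentiate the proposed F(z) back; it has to land on f(z) exactly.
Check: d/dz[(3*z**3*cos(z) - 9*z**2*sin(z) - 8*z**2*cos(z) + 16*z*sin(z) - 18*z*cos(z) + 18*sin(z) + 16*cos(z))/4] = -3*z**3*sin(z)/4 + 2*z**2*sin(z), which equals f(z).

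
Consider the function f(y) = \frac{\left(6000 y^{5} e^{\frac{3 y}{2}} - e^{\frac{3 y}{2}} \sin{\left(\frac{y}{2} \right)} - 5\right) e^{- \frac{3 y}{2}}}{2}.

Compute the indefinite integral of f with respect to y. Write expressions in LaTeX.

F(y) = \frac{\left(1500 y^{6} e^{\frac{3 y}{2}} + 3 e^{\frac{3 y}{2}} \cos{\left(\frac{y}{2} \right)} + 5\right) e^{- \frac{3 y}{2}}}{3} + C

A first test for any F(y): its y-derivative must equal f(y) identically.
Check: d/dy[\frac{\left(1500 y^{6} e^{\frac{3 y}{2}} + 3 e^{\frac{3 y}{2}} \cos{\left(\frac{y}{2} \right)} + 5\right) e^{- \frac{3 y}{2}}}{3}] = \frac{\left(6000 y^{5} e^{\frac{3 y}{2}} - e^{\frac{3 y}{2}} \sin{\left(\frac{y}{2} \right)} - 5\right) e^{- \frac{3 y}{2}}}{2} = f(y).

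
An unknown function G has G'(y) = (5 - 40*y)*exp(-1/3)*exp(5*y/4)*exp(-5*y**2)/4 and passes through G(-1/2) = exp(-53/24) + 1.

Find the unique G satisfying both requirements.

G(y) = exp(-1/3)*exp(5*y/4)*exp(-5*y**2) + 1

G'(y) matches the chain-rule pattern g'(h)*h' with inner function h(y) = -5*y**2 + 5*y/4 - 1/3; substituting u = h(y) collapses the integral.
A general antiderivative is exp(-5*y**2 + 5*y/4 - 1/3) + C.
The condition gives C = exp(-53/24) + 1 - (exp(-53/24)) = 1.
So G(y) = exp(-1/3)*exp(5*y/4)*exp(-5*y**2) + 1.
Check: d/dy[exp(-1/3)*exp(5*y/4)*exp(-5*y**2) + 1] = (-40*y*exp(5*y/4) + 5*exp(5*y/4))*exp(-1/3)*exp(-5*y**2)/4, which equals G'(y).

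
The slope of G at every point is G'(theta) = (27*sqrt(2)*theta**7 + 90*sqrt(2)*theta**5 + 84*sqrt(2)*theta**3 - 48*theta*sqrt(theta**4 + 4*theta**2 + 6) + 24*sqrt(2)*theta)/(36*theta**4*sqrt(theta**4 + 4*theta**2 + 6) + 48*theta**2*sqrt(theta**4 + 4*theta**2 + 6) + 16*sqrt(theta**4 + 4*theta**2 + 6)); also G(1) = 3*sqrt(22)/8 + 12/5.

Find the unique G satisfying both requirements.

Whatever form G(theta) takes, its d/dtheta must return the stated G'(theta).
A general antiderivative is 3*sqrt(theta**4/2 + 2*theta**2 + 3)/4 + 2/(3*(theta**2 + 2/3)) + C.
The condition gives C = 3*sqrt(22)/8 + 12/5 - (2/5 + 3*sqrt(22)/8) = 2.
So G(theta) = (9*theta**2*sqrt(theta**4 + 4*theta**2 + 6) + 24*sqrt(2)*theta**2 + 6*sqrt(theta**4 + 4*theta**2 + 6) + 24*sqrt(2))/(12*sqrt(2)*theta**2 + 8*sqrt(2)).
Check: d/dtheta[(9*theta**2*sqrt(theta**4 + 4*theta**2 + 6) + 24*sqrt(2)*theta**2 + 6*sqrt(theta**4 + 4*theta**2 + 6) + 24*sqrt(2))/(12*sqrt(2)*theta**2 + 8*sqrt(2))] = (27*sqrt(2)*theta**7 + 90*sqrt(2)*theta**5 + 84*sqrt(2)*theta**3 - 48*theta*sqrt(theta**4 + 4*theta**2 + 6) + 24*sqrt(2)*theta)/(36*theta**4*sqrt(theta**4 + 4*theta**2 + 6) + 48*theta**2*sqrt(theta**4 + 4*theta**2 + 6) + 16*sqrt(theta**4 + 4*theta**2 + 6)) = G'(theta).

G(theta) = (9*theta**2*sqrt(theta**4 + 4*theta**2 + 6) + 24*sqrt(2)*theta**2 + 6*sqrt(theta**4 + 4*theta**2 + 6) + 24*sqrt(2))/(12*sqrt(2)*theta**2 + 8*sqrt(2))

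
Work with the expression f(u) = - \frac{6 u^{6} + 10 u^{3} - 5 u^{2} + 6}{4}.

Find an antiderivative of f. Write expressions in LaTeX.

Since d/du undoes antidifferentiation here, F'(u) = f(u) is required of F(u).
Check: d/du[- \frac{3 u^{7}}{14} - \frac{5 u^{4}}{8} + \frac{5 u^{3}}{12} - \frac{3 u}{2}] = - \frac{3 u^{6}}{2} - \frac{5 u^{3}}{2} + \frac{5 u^{2}}{4} - \frac{3}{2}, which equals f(u).

An antiderivative is F(u) = - \frac{3 u^{7}}{14} - \frac{5 u^{4}}{8} + \frac{5 u^{3}}{12} - \frac{3 u}{2}.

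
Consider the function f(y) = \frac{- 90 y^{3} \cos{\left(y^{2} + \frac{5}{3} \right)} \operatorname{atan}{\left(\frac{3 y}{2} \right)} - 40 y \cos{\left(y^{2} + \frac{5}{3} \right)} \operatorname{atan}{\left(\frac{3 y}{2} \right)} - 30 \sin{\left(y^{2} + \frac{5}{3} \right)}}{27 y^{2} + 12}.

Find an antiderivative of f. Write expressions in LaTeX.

An antiderivative is F(y) = - \frac{5 \sin{\left(y^{2} + \frac{5}{3} \right)} \operatorname{atan}{\left(\frac{3 y}{2} \right)}}{3}.

f has the shape u'v + uv' for u = - \frac{5 \operatorname{atan}{\left(\frac{3 y}{2} \right)}}{3} and v = \sin{\left(y^{2} + \frac{5}{3} \right)} — it is the derivative of the product u*v.
Check: d/dy[- \frac{5 \sin{\left(y^{2} + \frac{5}{3} \right)} \operatorname{atan}{\left(\frac{3 y}{2} \right)}}{3}] = \frac{- 90 y^{3} \cos{\left(y^{2} + \frac{5}{3} \right)} \operatorname{atan}{\left(\frac{3 y}{2} \right)} - 40 y \cos{\left(y^{2} + \frac{5}{3} \right)} \operatorname{atan}{\left(\frac{3 y}{2} \right)} - 30 \sin{\left(y^{2} + \frac{5}{3} \right)}}{27 y^{2} + 12} = f(y).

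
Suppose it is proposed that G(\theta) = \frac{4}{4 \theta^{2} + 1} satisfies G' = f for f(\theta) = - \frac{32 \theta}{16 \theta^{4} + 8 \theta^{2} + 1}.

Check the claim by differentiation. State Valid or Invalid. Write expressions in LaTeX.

d/d\theta[G] = - \frac{32 \theta}{16 \theta^{4} + 8 \theta^{2} + 1}
This equals f(\theta) exactly, so the claim holds.

Valid - differentiating G returns exactly f.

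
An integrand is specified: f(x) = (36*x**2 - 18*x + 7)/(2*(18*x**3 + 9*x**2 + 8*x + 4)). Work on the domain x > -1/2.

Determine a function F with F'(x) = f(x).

An antiderivative is F(x) = log(4*x + 2) - 3*atan(3*x/2)/4.

Whatever form F(x) takes, F'(x) = f(x) is non-negotiable.
Check: d/dx[log(4*x + 2) - 3*atan(3*x/2)/4] = (36*x**2 - 18*x + 7)/(36*x**3 + 18*x**2 + 16*x + 8), which equals f(x).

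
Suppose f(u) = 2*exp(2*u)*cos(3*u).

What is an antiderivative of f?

An antiderivative is F(u) = 2*(3*sin(3*u) + 2*cos(3*u))*exp(2*u)/13.

Since d/du undoes antidifferentiation here, F'(u) = f(u) is required of F(u).
Check: d/du[2*(3*sin(3*u) + 2*cos(3*u))*exp(2*u)/13] = 2*exp(2*u)*cos(3*u) = f(u).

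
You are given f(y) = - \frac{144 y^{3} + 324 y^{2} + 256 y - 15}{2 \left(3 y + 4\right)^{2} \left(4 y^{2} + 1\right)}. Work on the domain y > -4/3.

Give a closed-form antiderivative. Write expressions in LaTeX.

Recover f(y) by differentiating a candidate F(y); any mismatch rules it out.
Check: d/dy[\frac{- 2 \left(3 y + 4\right) \log{\left(4 y^{2} + 1 \right)} - 5}{2 \left(3 y + 4\right)}] = \frac{- 144 y^{3} - 324 y^{2} - 256 y + 15}{72 y^{4} + 192 y^{3} + 146 y^{2} + 48 y + 32}, which equals f(y).

An antiderivative is F(y) = \frac{- 2 \left(3 y + 4\right) \log{\left(4 y^{2} + 1 \right)} - 5}{2 \left(3 y + 4\right)}.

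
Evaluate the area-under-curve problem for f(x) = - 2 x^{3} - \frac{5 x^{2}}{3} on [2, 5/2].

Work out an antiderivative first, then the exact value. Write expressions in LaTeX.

Antiderivative: F(x) = - \frac{x^{4}}{2} - \frac{5 x^{3}}{9}; value = - \frac{4541}{288}

The integrand splits into summands that can be handled one at a time.
F(x) = - \frac{x^{4}}{2} - \frac{5 x^{3}}{9} is an antiderivative of f.
Check: d/dx[- \frac{x^{4}}{2} - \frac{5 x^{3}}{9}] = - 2 x^{3} - \frac{5 x^{2}}{3} = f(x).
F(5/2) = - \frac{8125}{288}; F(2) = - \frac{112}{9}.
Integral = F(5/2) - F(2) = - \frac{4541}{288}.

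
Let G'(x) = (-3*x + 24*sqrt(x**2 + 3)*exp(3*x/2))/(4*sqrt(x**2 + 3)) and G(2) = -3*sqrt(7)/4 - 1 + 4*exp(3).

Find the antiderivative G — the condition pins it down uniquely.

G(x) = (-3*sqrt(x**2 + 3) + 16*exp(3*x/2) - 4)/4

A candidate passes only if d/dx[G] lands on the given G'(x) exactly.
A general antiderivative is -3*sqrt(x**2 + 3)/4 + 4*exp(3*x/2) + C.
The condition gives C = -3*sqrt(7)/4 - 1 + 4*exp(3) - (-3*sqrt(7)/4 + 4*exp(3)) = -1.
So G(x) = (-3*sqrt(x**2 + 3) + 16*exp(3*x/2) - 4)/4.
Check: d/dx[(-3*sqrt(x**2 + 3) + 16*exp(3*x/2) - 4)/4] = (-3*x + 24*sqrt(x**2 + 3)*exp(3*x/2))/(4*sqrt(x**2 + 3)) = G'(x).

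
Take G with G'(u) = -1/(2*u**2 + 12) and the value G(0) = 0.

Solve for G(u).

Since d/du undoes antidifferentiation here, G(u) must give back the stated G'(u).
A general antiderivative is -sqrt(6)*atan(sqrt(6)*u/6)/12 + C.
The condition gives C = 0 - (0) = 0.
So G(u) = -sqrt(6)*atan(sqrt(6)*u/6)/12.
Check: d/du[-sqrt(6)*atan(sqrt(6)*u/6)/12] = -1/(2*u**2 + 12) = G'(u).

G(u) = -sqrt(6)*atan(sqrt(6)*u/6)/12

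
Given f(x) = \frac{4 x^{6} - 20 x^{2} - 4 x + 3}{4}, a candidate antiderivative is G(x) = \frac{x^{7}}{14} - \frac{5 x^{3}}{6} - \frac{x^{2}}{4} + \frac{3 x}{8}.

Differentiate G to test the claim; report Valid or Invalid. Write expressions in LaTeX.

d/dx[G] = \frac{x^{6}}{2} - \frac{5 x^{2}}{2} - \frac{x}{2} + \frac{3}{8}
d/dx[G] - f(x) = - \frac{x^{6}}{2} + \frac{5 x^{2}}{2} + \frac{x}{2} - \frac{3}{8} != 0.

Invalid: d/dx[G] - f = - \frac{x^{6}}{2} + \frac{5 x^{2}}{2} + \frac{x}{2} - \frac{3}{8}, which is not 0.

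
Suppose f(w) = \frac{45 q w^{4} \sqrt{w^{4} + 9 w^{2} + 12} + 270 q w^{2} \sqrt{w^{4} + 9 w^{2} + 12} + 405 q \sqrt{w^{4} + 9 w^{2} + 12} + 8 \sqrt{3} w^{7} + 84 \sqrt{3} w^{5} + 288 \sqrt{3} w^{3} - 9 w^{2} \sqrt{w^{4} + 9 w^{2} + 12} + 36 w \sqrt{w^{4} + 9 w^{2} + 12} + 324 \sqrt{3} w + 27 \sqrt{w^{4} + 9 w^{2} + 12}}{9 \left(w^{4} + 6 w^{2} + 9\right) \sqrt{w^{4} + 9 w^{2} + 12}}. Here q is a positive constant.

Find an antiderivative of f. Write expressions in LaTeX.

An antiderivative F(w) passes only if d/dw[F] lands on f(w) exactly.
Check: d/dw[\frac{45 q w \left(w^{2} + 3\right) + 9 w + 4 \sqrt{3} \left(w^{2} + 3\right) \sqrt{w^{4} + 9 w^{2} + 12} - 18}{9 \left(w^{2} + 3\right)}] = \frac{45 q w^{4} \sqrt{w^{4} + 9 w^{2} + 12} + 270 q w^{2} \sqrt{w^{4} + 9 w^{2} + 12} + 405 q \sqrt{w^{4} + 9 w^{2} + 12} + 8 \sqrt{3} w^{7} + 84 \sqrt{3} w^{5} + 288 \sqrt{3} w^{3} - 9 w^{2} \sqrt{w^{4} + 9 w^{2} + 12} + 36 w \sqrt{w^{4} + 9 w^{2} + 12} + 324 \sqrt{3} w + 27 \sqrt{w^{4} + 9 w^{2} + 12}}{9 w^{4} \sqrt{w^{4} + 9 w^{2} + 12} + 54 w^{2} \sqrt{w^{4} + 9 w^{2} + 12} + 81 \sqrt{w^{4} + 9 w^{2} + 12}}, which equals f(w).

An antiderivative is F(w) = \frac{45 q w \left(w^{2} + 3\right) + 9 w + 4 \sqrt{3} \left(w^{2} + 3\right) \sqrt{w^{4} + 9 w^{2} + 12} - 18}{9 \left(w^{2} + 3\right)}.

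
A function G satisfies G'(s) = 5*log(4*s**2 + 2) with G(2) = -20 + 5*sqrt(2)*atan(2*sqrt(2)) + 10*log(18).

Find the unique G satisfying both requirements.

Check a candidate G(s) by differentiating: d/ds[G] must match the given G'(s).
A general antiderivative is 5*s*log(4*s**2 + 2) - 10*s + 5*sqrt(2)*atan(sqrt(2)*s) + C.
The condition gives C = -20 + 5*sqrt(2)*atan(2*sqrt(2)) + 10*log(18) - (-20 + 5*sqrt(2)*atan(2*sqrt(2)) + 10*log(18)) = 0.
So G(s) = 5*(s*log(4*s**2 + 2) - 2*s + sqrt(2)*atan(sqrt(2)*s)).
Check: d/ds[5*(s*log(4*s**2 + 2) - 2*s + sqrt(2)*atan(sqrt(2)*s))] = 5*log(2*s**2 + 1) + 5*log(2), which equals G'(s).

G(s) = 5*(s*log(4*s**2 + 2) - 2*s + sqrt(2)*atan(sqrt(2)*s))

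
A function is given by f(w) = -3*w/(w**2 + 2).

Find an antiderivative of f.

f matches the chain-rule pattern g'(h)*h' with inner function h(w) = w**4/2 + 2*w**2 + 2; substituting u = h(w) collapses the integral.
Check: d/dw[-3*log(w**4/2 + 2*w**2 + 2)/4] = -3*w/(w**2 + 2) = f(w).

An antiderivative is F(w) = -3*log(w**4/2 + 2*w**2 + 2)/4.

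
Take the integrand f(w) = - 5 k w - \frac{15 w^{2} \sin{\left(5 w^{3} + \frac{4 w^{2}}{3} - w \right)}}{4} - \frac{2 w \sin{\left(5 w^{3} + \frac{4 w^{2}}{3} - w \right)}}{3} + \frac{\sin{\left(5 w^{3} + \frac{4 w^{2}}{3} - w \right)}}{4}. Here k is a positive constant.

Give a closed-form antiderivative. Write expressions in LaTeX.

An antiderivative is F(w) = \frac{- 10 k w^{2} + \cos{\left(5 w^{3} + \frac{4 w^{2}}{3} - w \right)}}{4}.

The integrand splits into summands that can be handled one at a time.
Check: d/dw[\frac{- 10 k w^{2} + \cos{\left(5 w^{3} + \frac{4 w^{2}}{3} - w \right)}}{4}] = - 5 k w - \frac{15 w^{2} \sin{\left(5 w^{3} + \frac{4 w^{2}}{3} - w \right)}}{4} - \frac{2 w \sin{\left(5 w^{3} + \frac{4 w^{2}}{3} - w \right)}}{3} + \frac{\sin{\left(5 w^{3} + \frac{4 w^{2}}{3} - w \right)}}{4} = f(w).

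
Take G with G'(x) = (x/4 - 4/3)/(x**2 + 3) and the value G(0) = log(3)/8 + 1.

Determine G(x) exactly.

G(x) = -(-9*log(x**2 + 3) + 32*sqrt(3)*atan(sqrt(3)*x/3) - 72)/72

For G(x) to be correct, d/dx[G] must agree with the stated G'(x) identically.
A general antiderivative is log(x**2 + 3)/8 - 4*sqrt(3)*atan(sqrt(3)*x/3)/9 + C.
The condition gives C = log(3)/8 + 1 - (log(3)/8) = 1.
So G(x) = -(-9*log(x**2 + 3) + 32*sqrt(3)*atan(sqrt(3)*x/3) - 72)/72.
Check: d/dx[-(-9*log(x**2 + 3) + 32*sqrt(3)*atan(sqrt(3)*x/3) - 72)/72] = (3*x - 16)/(12*x**2 + 36), which equals G'(x).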